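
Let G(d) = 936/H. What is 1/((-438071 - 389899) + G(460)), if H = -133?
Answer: -133/110120946 ≈ -1.2078e-6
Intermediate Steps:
G(d) = -936/133 (G(d) = 936/(-133) = 936*(-1/133) = -936/133)
1/((-438071 - 389899) + G(460)) = 1/((-438071 - 389899) - 936/133) = 1/(-827970 - 936/133) = 1/(-110120946/133) = -133/110120946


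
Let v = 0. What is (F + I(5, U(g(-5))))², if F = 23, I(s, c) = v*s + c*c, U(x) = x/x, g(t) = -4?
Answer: 576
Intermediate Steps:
U(x) = 1
I(s, c) = c² (I(s, c) = 0*s + c*c = 0 + c² = c²)
(F + I(5, U(g(-5))))² = (23 + 1²)² = (23 + 1)² = 24² = 576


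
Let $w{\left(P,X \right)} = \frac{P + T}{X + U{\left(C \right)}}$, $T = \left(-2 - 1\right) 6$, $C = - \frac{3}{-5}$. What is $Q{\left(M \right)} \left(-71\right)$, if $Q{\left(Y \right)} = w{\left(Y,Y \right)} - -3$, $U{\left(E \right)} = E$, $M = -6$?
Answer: $- \frac{4757}{9} \approx -528.56$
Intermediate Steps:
$C = \frac{3}{5}$ ($C = \left(-3\right) \left(- \frac{1}{5}\right) = \frac{3}{5} \approx 0.6$)
$T = -18$ ($T = \left(-3\right) 6 = -18$)
$w{\left(P,X \right)} = \frac{-18 + P}{\frac{3}{5} + X}$ ($w{\left(P,X \right)} = \frac{P - 18}{X + \frac{3}{5}} = \frac{-18 + P}{\frac{3}{5} + X}$)
$Q{\left(Y \right)} = 3 + \frac{5 \left(-18 + Y\right)}{3 + 5 Y}$ ($Q{\left(Y \right)} = \frac{5 \left(-18 + Y\right)}{3 + 5 Y} - -3 = \frac{5 \left(-18 + Y\right)}{3 + 5 Y} + 3 = 3 + \frac{5 \left(-18 + Y\right)}{3 + 5 Y}$)
$Q{\left(M \right)} \left(-71\right) = \frac{-81 + 20 \left(-6\right)}{3 + 5 \left(-6\right)} \left(-71\right) = \frac{-81 - 120}{3 - 30} \left(-71\right) = \frac{1}{-27} \left(-201\right) \left(-71\right) = \left(- \frac{1}{27}\right) \left(-201\right) \left(-71\right) = \frac{67}{9} \left(-71\right) = - \frac{4757}{9}$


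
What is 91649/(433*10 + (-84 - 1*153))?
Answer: 91649/4093 ≈ 22.392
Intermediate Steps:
91649/(433*10 + (-84 - 1*153)) = 91649/(4330 + (-84 - 153)) = 91649/(4330 - 237) = 91649/4093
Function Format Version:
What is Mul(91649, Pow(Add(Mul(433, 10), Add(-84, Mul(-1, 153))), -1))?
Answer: Rational(91649, 4093) ≈ 22.392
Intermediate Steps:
Mul(91649, Pow(Add(Mul(433, 10), Add(-84, Mul(-1, 153))), -1)) = Mul(91649, Pow(Add(4330, Add(-84, -153)), -1)) = Mul(91649, Pow(Add(4330, -237), -1)) = Mul(91649, Pow(4093, -1)) = Mul(91649, Rational(1, 4093)) = Rational(91649, 4093)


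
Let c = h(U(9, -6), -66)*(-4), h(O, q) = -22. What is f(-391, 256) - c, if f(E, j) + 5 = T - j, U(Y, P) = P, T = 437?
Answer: 88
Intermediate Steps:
f(E, j) = 432 - j (f(E, j) = -5 + (437 - j) = 432 - j)
c = 88 (c = -22*(-4) = 88)
f(-391, 256) - c = (432 - 1*256) - 1*88 = (432 - 256) - 88 = 176 - 88 = 88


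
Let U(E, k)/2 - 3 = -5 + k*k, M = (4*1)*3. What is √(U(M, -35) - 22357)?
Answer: I*√19911 ≈ 141.11*I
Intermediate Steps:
M = 12 (M = 4*3 = 12)
U(E, k) = -4 + 2*k² (U(E, k) = 6 + 2*(-5 + k*k) = 6 + 2*(-5 + k²) = 6 + (-10 + 2*k²) = -4 + 2*k²)
√(U(M, -35) - 22357) = √((-4 + 2*(-35)²) - 22357) = √((-4 + 2*1225) - 22357) = √((-4 + 2450) - 22357) = √(2446 - 22357) = √(-19911) = I*√19911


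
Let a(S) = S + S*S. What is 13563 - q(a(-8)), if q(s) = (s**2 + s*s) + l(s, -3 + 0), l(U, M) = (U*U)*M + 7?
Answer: 16692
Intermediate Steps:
l(U, M) = 7 + M*U**2 (l(U, M) = U**2*M + 7 = M*U**2 + 7 = 7 + M*U**2)
a(S) = S + S**2
q(s) = 7 - s**2 (q(s) = (s**2 + s*s) + (7 + (-3 + 0)*s**2) = (s**2 + s**2) + (7 - 3*s**2) = 2*s**2 + (7 - 3*s**2) = 7 - s**2)
13563 - q(a(-8)) = 13563 - (7 - (-8*(1 - 8))**2) = 13563 - (7 - (-8*(-7))**2) = 13563 - (7 - 1*56**2) = 13563 - (7 - 1*3136) = 13563 - (7 - 3136) = 13563 - 1*(-3129) = 13563 + 3129 = 16692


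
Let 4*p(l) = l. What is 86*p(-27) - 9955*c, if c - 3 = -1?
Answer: -40981/2 ≈ -20491.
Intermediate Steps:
c = 2 (c = 3 - 1 = 2)
p(l) = l/4
86*p(-27) - 9955*c = 86*((1/4)*(-27)) - 9955*2 = 86*(-27/4) - 1*19910 = -1161/2 - 19910 = -40981/2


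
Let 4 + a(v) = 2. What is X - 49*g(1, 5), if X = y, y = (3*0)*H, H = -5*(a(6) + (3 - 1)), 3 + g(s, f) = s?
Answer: 98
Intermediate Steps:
g(s, f) = -3 + s
a(v) = -2 (a(v) = -4 + 2 = -2)
H = 0 (H = -5*(-2 + (3 - 1)) = -5*(-2 + 2) = -5*0 = 0)
y = 0 (y = (3*0)*0 = 0*0 = 0)
X = 0
X - 49*g(1, 5) = 0 - 49*(-3 + 1) = 0 - 49*(-2) = 0 + 98 = 98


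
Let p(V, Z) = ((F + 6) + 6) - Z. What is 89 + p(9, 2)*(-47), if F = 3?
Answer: -522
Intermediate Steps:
p(V, Z) = 15 - Z (p(V, Z) = ((3 + 6) + 6) - Z = (9 + 6) - Z = 15 - Z)
89 + p(9, 2)*(-47) = 89 + (15 - 1*2)*(-47) = 89 + (15 - 2)*(-47) = 89 + 13*(-47) = 89 - 611 = -522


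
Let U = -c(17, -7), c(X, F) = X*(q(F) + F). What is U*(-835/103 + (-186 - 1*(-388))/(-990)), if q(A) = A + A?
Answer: -50423632/16995 ≈ -2967.0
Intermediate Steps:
q(A) = 2*A
c(X, F) = 3*F*X (c(X, F) = X*(2*F + F) = X*(3*F) = 3*F*X)
U = 357 (U = -3*(-7)*17 = -1*(-357) = 357)
U*(-835/103 + (-186 - 1*(-388))/(-990)) = 357*(-835/103 + (-186 - 1*(-388))/(-990)) = 357*(-835*1/103 + (-186 + 388)*(-1/990)) = 357*(-835/103 + 202*(-1/990)) = 357*(-835/103 - 101/495) = 357*(-423728/50985) = -50423632/16995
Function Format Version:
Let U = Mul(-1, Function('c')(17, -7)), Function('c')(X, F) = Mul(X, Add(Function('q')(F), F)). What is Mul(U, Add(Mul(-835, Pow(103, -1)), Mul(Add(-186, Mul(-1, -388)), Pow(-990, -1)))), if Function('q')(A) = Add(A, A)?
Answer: Rational(-50423632, 16995) ≈ -2967.0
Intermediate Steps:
Function('q')(A) = Mul(2, A)
Function('c')(X, F) = Mul(3, F, X) (Function('c')(X, F) = Mul(X, Add(Mul(2, F), F)) = Mul(X, Mul(3, F)) = Mul(3, F, X))
U = 357 (U = Mul(-1, Mul(3, -7, 17)) = Mul(-1, -357) = 357)
Mul(U, Add(Mul(-835, Pow(103, -1)), Mul(Add(-186, Mul(-1, -388)), Pow(-990, -1)))) = Mul(357, Add(Mul(-835, Pow(103, -1)), Mul(Add(-186, Mul(-1, -388)), Pow(-990, -1)))) = Mul(357, Add(Mul(-835, Rational(1, 103)), Mul(Add(-186, 388), Rational(-1, 990)))) = Mul(357, Add(Rational(-835, 103), Mul(202, Rational(-1, 990)))) = Mul(357, Add(Rational(-835, 103), Rational(-101, 495))) = Mul(357, Rational(-423728, 50985)) = Rational(-50423632, 16995)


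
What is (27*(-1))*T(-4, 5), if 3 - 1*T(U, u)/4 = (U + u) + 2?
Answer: 0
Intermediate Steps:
T(U, u) = 4 - 4*U - 4*u (T(U, u) = 12 - 4*((U + u) + 2) = 12 - 4*(2 + U + u) = 12 + (-8 - 4*U - 4*u) = 4 - 4*U - 4*u)
(27*(-1))*T(-4, 5) = (27*(-1))*(4 - 4*(-4) - 4*5) = -27*(4 + 16 - 20) = -27*0 = 0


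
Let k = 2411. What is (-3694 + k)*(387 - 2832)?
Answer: 3136935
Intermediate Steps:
(-3694 + k)*(387 - 2832) = (-3694 + 2411)*(387 - 2832) = -1283*(-2445) = 3136935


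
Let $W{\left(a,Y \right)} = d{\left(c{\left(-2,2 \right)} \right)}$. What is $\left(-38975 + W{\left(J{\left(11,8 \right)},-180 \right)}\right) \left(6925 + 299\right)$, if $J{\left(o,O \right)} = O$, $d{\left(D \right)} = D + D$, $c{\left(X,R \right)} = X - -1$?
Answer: $-281569848$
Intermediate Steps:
$c{\left(X,R \right)} = 1 + X$ ($c{\left(X,R \right)} = X + 1 = 1 + X$)
$d{\left(D \right)} = 2 D$
$W{\left(a,Y \right)} = -2$ ($W{\left(a,Y \right)} = 2 \left(1 - 2\right) = 2 \left(-1\right) = -2$)
$\left(-38975 + W{\left(J{\left(11,8 \right)},-180 \right)}\right) \left(6925 + 299\right) = \left(-38975 - 2\right) \left(6925 + 299\right) = \left(-38977\right) 7224 = -281569848$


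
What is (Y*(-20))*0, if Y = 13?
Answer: 0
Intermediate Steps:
(Y*(-20))*0 = (13*(-20))*0 = -260*0 = 0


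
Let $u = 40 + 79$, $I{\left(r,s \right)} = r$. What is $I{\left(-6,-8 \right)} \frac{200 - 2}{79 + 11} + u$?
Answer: $\frac{529}{5} \approx 105.8$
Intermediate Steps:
$u = 119$
$I{\left(-6,-8 \right)} \frac{200 - 2}{79 + 11} + u = - 6 \frac{200 - 2}{79 + 11} + 119 = - 6 \cdot \frac{198}{90} + 119 = - 6 \cdot 198 \cdot \frac{1}{90} + 119 = \left(-6\right) \frac{11}{5} + 119 = - \frac{66}{5} + 119 = \frac{529}{5}$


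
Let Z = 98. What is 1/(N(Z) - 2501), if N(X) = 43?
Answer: -1/2458 ≈ -0.00040683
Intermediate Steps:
1/(N(Z) - 2501) = 1/(43 - 2501) = 1/(-2458) = -1/2458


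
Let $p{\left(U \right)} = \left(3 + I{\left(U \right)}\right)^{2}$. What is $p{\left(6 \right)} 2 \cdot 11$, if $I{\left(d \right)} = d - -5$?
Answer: $4312$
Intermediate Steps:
$I{\left(d \right)} = 5 + d$ ($I{\left(d \right)} = d + 5 = 5 + d$)
$p{\left(U \right)} = \left(8 + U\right)^{2}$ ($p{\left(U \right)} = \left(3 + \left(5 + U\right)\right)^{2} = \left(8 + U\right)^{2}$)
$p{\left(6 \right)} 2 \cdot 11 = \left(8 + 6\right)^{2} \cdot 2 \cdot 11 = 14^{2} \cdot 2 \cdot 11 = 196 \cdot 2 \cdot 11 = 392 \cdot 11 = 4312$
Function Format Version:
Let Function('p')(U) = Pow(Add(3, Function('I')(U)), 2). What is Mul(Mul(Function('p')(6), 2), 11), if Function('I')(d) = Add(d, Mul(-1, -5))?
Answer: 4312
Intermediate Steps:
Function('I')(d) = Add(5, d) (Function('I')(d) = Add(d, 5) = Add(5, d))
Function('p')(U) = Pow(Add(8, U), 2) (Function('p')(U) = Pow(Add(3, Add(5, U)), 2) = Pow(Add(8, U), 2))
Mul(Mul(Function('p')(6), 2), 11) = Mul(Mul(Pow(Add(8, 6), 2), 2), 11) = Mul(Mul(Pow(14, 2), 2), 11) = Mul(Mul(196, 2), 11) = Mul(392, 11) = 4312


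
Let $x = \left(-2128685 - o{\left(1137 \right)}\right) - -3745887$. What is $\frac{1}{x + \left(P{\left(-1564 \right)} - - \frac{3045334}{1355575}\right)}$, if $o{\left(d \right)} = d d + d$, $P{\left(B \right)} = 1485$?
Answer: $\frac{1355575}{440268049409} \approx 3.079 \cdot 10^{-6}$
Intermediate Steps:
$o{\left(d \right)} = d + d^{2}$ ($o{\left(d \right)} = d^{2} + d = d + d^{2}$)
$x = 323296$ ($x = \left(-2128685 - 1137 \left(1 + 1137\right)\right) - -3745887 = \left(-2128685 - 1137 \cdot 1138\right) + 3745887 = \left(-2128685 - 1293906\right) + 3745887 = -3422591 + 3745887 = 323296$)
$\frac{1}{x + \left(P{\left(-1564 \right)} - - \frac{3045334}{1355575}\right)} = \frac{1}{323296 + \left(1485 - - \frac{3045334}{1355575}\right)} = \frac{1}{323296 + \left(1485 + \frac{3045334}{1355575}\right)} = \frac{1}{323296 + \frac{2016074209}{1355575}} = \frac{1}{\frac{440268049409}{1355575}} = \frac{1355575}{440268049409}$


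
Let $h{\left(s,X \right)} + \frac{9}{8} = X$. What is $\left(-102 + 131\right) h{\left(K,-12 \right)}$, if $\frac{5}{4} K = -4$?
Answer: $- \frac{3045}{8} \approx -380.63$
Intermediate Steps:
$K = - \frac{16}{5}$ ($K = \frac{4}{5} \left(-4\right) = - \frac{16}{5} \approx -3.2$)
$h{\left(s,X \right)} = - \frac{9}{8} + X$
$\left(-102 + 131\right) h{\left(K,-12 \right)} = \left(-102 + 131\right) \left(- \frac{9}{8} - 12\right) = 29 \left(- \frac{105}{8}\right) = - \frac{3045}{8}$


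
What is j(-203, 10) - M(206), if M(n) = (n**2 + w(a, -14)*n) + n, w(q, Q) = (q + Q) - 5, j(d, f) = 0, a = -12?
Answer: -36256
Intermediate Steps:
w(q, Q) = -5 + Q + q (w(q, Q) = (Q + q) - 5 = -5 + Q + q)
M(n) = n**2 - 30*n (M(n) = (n**2 + (-5 - 14 - 12)*n) + n = (n**2 - 31*n) + n = n**2 - 30*n)
j(-203, 10) - M(206) = 0 - 206*(-30 + 206) = 0 - 206*176 = 0 - 1*36256 = 0 - 36256 = -36256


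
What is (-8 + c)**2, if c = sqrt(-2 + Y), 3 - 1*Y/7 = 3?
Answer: (8 - I*sqrt(2))**2 ≈ 62.0 - 22.627*I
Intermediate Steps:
Y = 0 (Y = 21 - 7*3 = 21 - 21 = 0)
c = I*sqrt(2) (c = sqrt(-2 + 0) = sqrt(-2) = I*sqrt(2) ≈ 1.4142*I)
(-8 + c)**2 = (-8 + I*sqrt(2))**2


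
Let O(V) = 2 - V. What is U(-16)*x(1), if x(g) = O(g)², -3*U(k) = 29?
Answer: -29/3 ≈ -9.6667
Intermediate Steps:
U(k) = -29/3 (U(k) = -⅓*29 = -29/3)
x(g) = (2 - g)²
U(-16)*x(1) = -29*(-2 + 1)²/3 = -29/3*(-1)² = -29/3*1 = -29/3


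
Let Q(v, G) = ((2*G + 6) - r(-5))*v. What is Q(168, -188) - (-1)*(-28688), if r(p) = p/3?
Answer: -90568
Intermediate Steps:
r(p) = p/3 (r(p) = p*(1/3) = p/3)
Q(v, G) = v*(23/3 + 2*G) (Q(v, G) = ((2*G + 6) - (-5)/3)*v = ((6 + 2*G) - 1*(-5/3))*v = ((6 + 2*G) + 5/3)*v = (23/3 + 2*G)*v = v*(23/3 + 2*G))
Q(168, -188) - (-1)*(-28688) = (1/3)*168*(23 + 6*(-188)) - (-1)*(-28688) = (1/3)*168*(23 - 1128) - 1*28688 = (1/3)*168*(-1105) - 28688 = -61880 - 28688 = -90568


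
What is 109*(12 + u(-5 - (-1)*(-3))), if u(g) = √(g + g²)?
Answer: 1308 + 218*√14 ≈ 2123.7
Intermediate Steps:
109*(12 + u(-5 - (-1)*(-3))) = 109*(12 + √((-5 - (-1)*(-3))*(1 + (-5 - (-1)*(-3))))) = 109*(12 + √((-5 - 1*3)*(1 + (-5 - 1*3)))) = 109*(12 + √((-5 - 3)*(1 + (-5 - 3)))) = 109*(12 + √(-8*(1 - 8))) = 109*(12 + √(-8*(-7))) = 109*(12 + √56) = 109*(12 + 2*√14) = 1308 + 218*√14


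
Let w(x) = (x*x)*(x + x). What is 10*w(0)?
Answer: 0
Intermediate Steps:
w(x) = 2*x³ (w(x) = x²*(2*x) = 2*x³)
10*w(0) = 10*(2*0³) = 10*(2*0) = 10*0 = 0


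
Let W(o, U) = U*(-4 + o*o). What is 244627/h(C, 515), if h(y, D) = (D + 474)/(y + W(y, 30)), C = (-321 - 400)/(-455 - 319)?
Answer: -26423430917/1148229 ≈ -23012.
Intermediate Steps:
W(o, U) = U*(-4 + o²)
C = 721/774 (C = -721/(-774) = -721*(-1/774) = 721/774 ≈ 0.93152)
h(y, D) = (474 + D)/(-120 + y + 30*y²) (h(y, D) = (D + 474)/(y + 30*(-4 + y²)) = (474 + D)/(y + (-120 + 30*y²)) = (474 + D)/(-120 + y + 30*y²))
244627/h(C, 515) = 244627/(((474 + 515)/(-120 + 721/774 + 30*(721/774)²))) = 244627/((989/(-120 + 721/774 + 30*(519841/599076)))) = 244627/((989/(-120 + 721/774 + 2599205/99846))) = 244627/((989/(-4644653/49923))) = 244627/((-49923/4644653*989)) = 244627/(-49373847/4644653) = 244627*(-4644653/49373847) = -26423430917/1148229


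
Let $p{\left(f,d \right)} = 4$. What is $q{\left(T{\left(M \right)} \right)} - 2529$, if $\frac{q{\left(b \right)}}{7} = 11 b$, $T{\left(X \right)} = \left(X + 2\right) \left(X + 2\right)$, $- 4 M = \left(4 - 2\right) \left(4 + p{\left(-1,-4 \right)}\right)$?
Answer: $-2221$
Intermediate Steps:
$M = -4$ ($M = - \frac{\left(4 - 2\right) \left(4 + 4\right)}{4} = - \frac{2 \cdot 8}{4} = \left(- \frac{1}{4}\right) 16 = -4$)
$T{\left(X \right)} = \left(2 + X\right)^{2}$ ($T{\left(X \right)} = \left(2 + X\right) \left(2 + X\right) = \left(2 + X\right)^{2}$)
$q{\left(b \right)} = 77 b$ ($q{\left(b \right)} = 7 \cdot 11 b = 77 b$)
$q{\left(T{\left(M \right)} \right)} - 2529 = 77 \left(2 - 4\right)^{2} - 2529 = 77 \left(-2\right)^{2} - 2529 = 77 \cdot 4 - 2529 = 308 - 2529 = -2221$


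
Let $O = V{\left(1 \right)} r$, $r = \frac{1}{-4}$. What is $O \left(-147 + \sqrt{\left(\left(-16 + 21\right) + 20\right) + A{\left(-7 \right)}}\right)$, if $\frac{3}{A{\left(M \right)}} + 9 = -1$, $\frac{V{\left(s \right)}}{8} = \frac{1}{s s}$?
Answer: $294 - \frac{\sqrt{2470}}{5} \approx 284.06$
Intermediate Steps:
$V{\left(s \right)} = \frac{8}{s^{2}}$ ($V{\left(s \right)} = 8 \frac{1}{s s} = \frac{8}{s^{2}}$)
$r = - \frac{1}{4} \approx -0.25$
$A{\left(M \right)} = - \frac{3}{10}$ ($A{\left(M \right)} = \frac{3}{-9 - 1} = \frac{3}{-10} = 3 \left(- \frac{1}{10}\right) = - \frac{3}{10}$)
$O = -2$ ($O = 8 \cdot 1^{-2} \left(- \frac{1}{4}\right) = 8 \cdot 1 \left(- \frac{1}{4}\right) = 8 \left(- \frac{1}{4}\right) = -2$)
$O \left(-147 + \sqrt{\left(\left(-16 + 21\right) + 20\right) + A{\left(-7 \right)}}\right) = - 2 \left(-147 + \sqrt{\left(\left(-16 + 21\right) + 20\right) - \frac{3}{10}}\right) = - 2 \left(-147 + \sqrt{\left(5 + 20\right) - \frac{3}{10}}\right) = - 2 \left(-147 + \sqrt{25 - \frac{3}{10}}\right) = - 2 \left(-147 + \sqrt{\frac{247}{10}}\right) = - 2 \left(-147 + \frac{\sqrt{2470}}{10}\right) = 294 - \frac{\sqrt{2470}}{5}$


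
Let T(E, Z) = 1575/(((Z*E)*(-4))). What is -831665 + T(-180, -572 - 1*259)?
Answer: -11057817875/13296 ≈ -8.3167e+5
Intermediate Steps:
T(E, Z) = -1575/(4*E*Z) (T(E, Z) = 1575/(((E*Z)*(-4))) = 1575/((-4*E*Z)) = 1575*(-1/(4*E*Z)) = -1575/(4*E*Z))
-831665 + T(-180, -572 - 1*259) = -831665 - 1575/4/(-180*(-572 - 1*259)) = -831665 - 1575/4*(-1/180)/(-572 - 259) = -831665 - 1575/4*(-1/180)/(-831) = -831665 - 1575/4*(-1/180)*(-1/831) = -831665 - 35/13296 = -11057817875/13296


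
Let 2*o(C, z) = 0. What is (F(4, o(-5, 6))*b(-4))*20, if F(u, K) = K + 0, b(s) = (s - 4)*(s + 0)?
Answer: 0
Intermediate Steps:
o(C, z) = 0 (o(C, z) = (1/2)*0 = 0)
b(s) = s*(-4 + s) (b(s) = (-4 + s)*s = s*(-4 + s))
F(u, K) = K
(F(4, o(-5, 6))*b(-4))*20 = (0*(-4*(-4 - 4)))*20 = (0*(-4*(-8)))*20 = (0*32)*20 = 0*20 = 0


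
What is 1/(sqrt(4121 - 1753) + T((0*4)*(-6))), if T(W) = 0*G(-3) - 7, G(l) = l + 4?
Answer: 7/2319 + 8*sqrt(37)/2319 ≈ 0.024003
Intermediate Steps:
G(l) = 4 + l
T(W) = -7 (T(W) = 0*(4 - 3) - 7 = 0*1 - 7 = 0 - 7 = -7)
1/(sqrt(4121 - 1753) + T((0*4)*(-6))) = 1/(sqrt(4121 - 1753) - 7) = 1/(sqrt(2368) - 7) = 1/(8*sqrt(37) - 7) = 1/(-7 + 8*sqrt(37))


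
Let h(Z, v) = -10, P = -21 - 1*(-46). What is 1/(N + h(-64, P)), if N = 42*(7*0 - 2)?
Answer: -1/94 ≈ -0.010638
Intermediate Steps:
P = 25 (P = -21 + 46 = 25)
N = -84 (N = 42*(0 - 2) = 42*(-2) = -84)
1/(N + h(-64, P)) = 1/(-84 - 10) = 1/(-94) = -1/94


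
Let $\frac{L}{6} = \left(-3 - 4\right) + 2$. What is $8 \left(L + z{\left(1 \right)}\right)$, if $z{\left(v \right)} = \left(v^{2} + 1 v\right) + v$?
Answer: $-216$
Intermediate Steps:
$z{\left(v \right)} = v^{2} + 2 v$ ($z{\left(v \right)} = \left(v^{2} + v\right) + v = \left(v + v^{2}\right) + v = v^{2} + 2 v$)
$L = -30$ ($L = 6 \left(\left(-3 - 4\right) + 2\right) = 6 \left(-7 + 2\right) = 6 \left(-5\right) = -30$)
$8 \left(L + z{\left(1 \right)}\right) = 8 \left(-30 + 1 \left(2 + 1\right)\right) = 8 \left(-30 + 1 \cdot 3\right) = 8 \left(-30 + 3\right) = 8 \left(-27\right) = -216$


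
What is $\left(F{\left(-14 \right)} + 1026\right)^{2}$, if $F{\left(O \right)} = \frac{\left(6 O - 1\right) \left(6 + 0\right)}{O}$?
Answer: $\frac{55308969}{49} \approx 1.1288 \cdot 10^{6}$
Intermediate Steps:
$F{\left(O \right)} = \frac{-6 + 36 O}{O}$ ($F{\left(O \right)} = \frac{\left(-1 + 6 O\right) 6}{O} = \frac{-6 + 36 O}{O}$)
$\left(F{\left(-14 \right)} + 1026\right)^{2} = \left(\left(36 - \frac{6}{-14}\right) + 1026\right)^{2} = \left(\left(36 - - \frac{3}{7}\right) + 1026\right)^{2} = \left(\left(36 + \frac{3}{7}\right) + 1026\right)^{2} = \left(\frac{255}{7} + 1026\right)^{2} = \left(\frac{7437}{7}\right)^{2} = \frac{55308969}{49}$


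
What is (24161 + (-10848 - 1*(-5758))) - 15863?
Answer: 3208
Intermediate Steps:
(24161 + (-10848 - 1*(-5758))) - 15863 = (24161 + (-10848 + 5758)) - 15863 = (24161 - 5090) - 15863 = 19071 - 15863 = 3208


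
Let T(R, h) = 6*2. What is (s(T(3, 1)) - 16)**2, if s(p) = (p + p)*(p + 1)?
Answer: 87616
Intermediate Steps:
T(R, h) = 12
s(p) = 2*p*(1 + p) (s(p) = (2*p)*(1 + p) = 2*p*(1 + p))
(s(T(3, 1)) - 16)**2 = (2*12*(1 + 12) - 16)**2 = (2*12*13 - 16)**2 = (312 - 16)**2 = 296**2 = 87616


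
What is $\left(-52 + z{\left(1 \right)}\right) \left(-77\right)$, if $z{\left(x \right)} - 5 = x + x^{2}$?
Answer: $3465$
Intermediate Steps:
$z{\left(x \right)} = 5 + x + x^{2}$ ($z{\left(x \right)} = 5 + \left(x + x^{2}\right) = 5 + x + x^{2}$)
$\left(-52 + z{\left(1 \right)}\right) \left(-77\right) = \left(-52 + \left(5 + 1 + 1^{2}\right)\right) \left(-77\right) = \left(-52 + \left(5 + 1 + 1\right)\right) \left(-77\right) = \left(-52 + 7\right) \left(-77\right) = \left(-45\right) \left(-77\right) = 3465$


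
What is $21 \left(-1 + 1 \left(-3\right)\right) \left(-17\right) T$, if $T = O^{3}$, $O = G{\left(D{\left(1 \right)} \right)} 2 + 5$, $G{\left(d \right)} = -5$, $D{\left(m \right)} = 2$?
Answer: $-178500$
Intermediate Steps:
$O = -5$ ($O = \left(-5\right) 2 + 5 = -10 + 5 = -5$)
$T = -125$ ($T = \left(-5\right)^{3} = -125$)
$21 \left(-1 + 1 \left(-3\right)\right) \left(-17\right) T = 21 \left(-1 + 1 \left(-3\right)\right) \left(-17\right) \left(-125\right) = 21 \left(-1 - 3\right) \left(-17\right) \left(-125\right) = 21 \left(-4\right) \left(-17\right) \left(-125\right) = \left(-84\right) \left(-17\right) \left(-125\right) = 1428 \left(-125\right) = -178500$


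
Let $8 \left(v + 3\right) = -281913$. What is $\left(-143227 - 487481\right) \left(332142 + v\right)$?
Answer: $- \frac{374514252723}{2} \approx -1.8726 \cdot 10^{11}$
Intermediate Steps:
$v = - \frac{281937}{8}$ ($v = -3 + \frac{1}{8} \left(-281913\right) = -3 - \frac{281913}{8} = - \frac{281937}{8} \approx -35242.0$)
$\left(-143227 - 487481\right) \left(332142 + v\right) = \left(-143227 - 487481\right) \left(332142 - \frac{281937}{8}\right) = \left(-630708\right) \frac{2375199}{8} = - \frac{374514252723}{2}$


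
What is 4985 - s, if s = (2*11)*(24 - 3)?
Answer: 4523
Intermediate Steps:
s = 462 (s = 22*21 = 462)
4985 - s = 4985 - 1*462 = 4985 - 462 = 4523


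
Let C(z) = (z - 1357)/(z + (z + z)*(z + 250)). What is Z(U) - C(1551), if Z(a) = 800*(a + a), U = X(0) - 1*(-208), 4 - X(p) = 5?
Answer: 1850829393406/5588253 ≈ 3.3120e+5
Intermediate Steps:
X(p) = -1 (X(p) = 4 - 1*5 = 4 - 5 = -1)
U = 207 (U = -1 - 1*(-208) = -1 + 208 = 207)
Z(a) = 1600*a (Z(a) = 800*(2*a) = 1600*a)
C(z) = (-1357 + z)/(z + 2*z*(250 + z)) (C(z) = (-1357 + z)/(z + (2*z)*(250 + z)) = (-1357 + z)/(z + 2*z*(250 + z)))
Z(U) - C(1551) = 1600*207 - (-1357 + 1551)/(1551*(501 + 2*1551)) = 331200 - 194/(1551*(501 + 3102)) = 331200 - 194/(1551*3603) = 331200 - 1*194/5588253 = 331200 - 194/5588253 = 1850829393406/5588253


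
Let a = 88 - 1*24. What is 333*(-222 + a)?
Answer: -52614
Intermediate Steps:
a = 64 (a = 88 - 24 = 64)
333*(-222 + a) = 333*(-222 + 64) = 333*(-158) = -52614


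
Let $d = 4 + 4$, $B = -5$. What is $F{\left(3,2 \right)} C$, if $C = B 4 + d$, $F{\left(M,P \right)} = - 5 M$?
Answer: $180$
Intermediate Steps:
$d = 8$
$C = -12$ ($C = \left(-5\right) 4 + 8 = -20 + 8 = -12$)
$F{\left(3,2 \right)} C = \left(-5\right) 3 \left(-12\right) = \left(-15\right) \left(-12\right) = 180$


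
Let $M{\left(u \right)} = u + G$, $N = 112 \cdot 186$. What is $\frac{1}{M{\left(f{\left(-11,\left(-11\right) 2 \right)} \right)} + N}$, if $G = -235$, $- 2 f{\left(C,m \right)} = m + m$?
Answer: $\frac{1}{20619} \approx 4.8499 \cdot 10^{-5}$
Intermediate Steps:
$f{\left(C,m \right)} = - m$ ($f{\left(C,m \right)} = - \frac{m + m}{2} = - \frac{2 m}{2} = - m$)
$N = 20832$
$M{\left(u \right)} = -235 + u$ ($M{\left(u \right)} = u - 235 = -235 + u$)
$\frac{1}{M{\left(f{\left(-11,\left(-11\right) 2 \right)} \right)} + N} = \frac{1}{\left(-235 - \left(-11\right) 2\right) + 20832} = \frac{1}{\left(-235 - -22\right) + 20832} = \frac{1}{\left(-235 + 22\right) + 20832} = \frac{1}{-213 + 20832} = \frac{1}{20619}$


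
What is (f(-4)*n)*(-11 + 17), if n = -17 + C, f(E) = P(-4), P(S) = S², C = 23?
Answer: 576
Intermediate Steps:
f(E) = 16 (f(E) = (-4)² = 16)
n = 6 (n = -17 + 23 = 6)
(f(-4)*n)*(-11 + 17) = (16*6)*(-11 + 17) = 96*6 = 576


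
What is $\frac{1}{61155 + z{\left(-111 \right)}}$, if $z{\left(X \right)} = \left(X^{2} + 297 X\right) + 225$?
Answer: $\frac{1}{40734} \approx 2.455 \cdot 10^{-5}$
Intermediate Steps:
$z{\left(X \right)} = 225 + X^{2} + 297 X$
$\frac{1}{61155 + z{\left(-111 \right)}} = \frac{1}{61155 + \left(225 + \left(-111\right)^{2} + 297 \left(-111\right)\right)} = \frac{1}{61155 + \left(225 + 12321 - 32967\right)} = \frac{1}{61155 - 20421} = \frac{1}{40734}$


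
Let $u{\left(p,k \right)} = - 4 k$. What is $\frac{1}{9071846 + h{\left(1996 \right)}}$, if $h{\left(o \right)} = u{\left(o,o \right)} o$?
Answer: $- \frac{1}{6864218} \approx -1.4568 \cdot 10^{-7}$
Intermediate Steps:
$h{\left(o \right)} = - 4 o^{2}$ ($h{\left(o \right)} = - 4 o o = - 4 o^{2}$)
$\frac{1}{9071846 + h{\left(1996 \right)}} = \frac{1}{9071846 - 4 \cdot 1996^{2}} = \frac{1}{9071846 - 15936064} = \frac{1}{-6864218} = - \frac{1}{6864218}$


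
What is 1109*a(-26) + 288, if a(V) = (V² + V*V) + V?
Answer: 1470822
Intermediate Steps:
a(V) = V + 2*V² (a(V) = (V² + V²) + V = 2*V² + V = V + 2*V²)
1109*a(-26) + 288 = 1109*(-26*(1 + 2*(-26))) + 288 = 1109*(-26*(1 - 52)) + 288 = 1109*(-26*(-51)) + 288 = 1109*1326 + 288 = 1470534 + 288 = 1470822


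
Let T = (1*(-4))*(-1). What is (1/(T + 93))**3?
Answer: 1/912673 ≈ 1.0957e-6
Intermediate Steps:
T = 4 (T = -4*(-1) = 4)
(1/(T + 93))**3 = (1/(4 + 93))**3 = (1/97)**3 = 1/912673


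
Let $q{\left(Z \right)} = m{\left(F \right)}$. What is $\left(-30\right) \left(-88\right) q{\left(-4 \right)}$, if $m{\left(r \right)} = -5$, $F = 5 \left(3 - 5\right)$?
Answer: $-13200$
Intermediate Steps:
$F = -10$ ($F = 5 \left(-2\right) = -10$)
$q{\left(Z \right)} = -5$
$\left(-30\right) \left(-88\right) q{\left(-4 \right)} = \left(-30\right) \left(-88\right) \left(-5\right) = 2640 \left(-5\right) = -13200$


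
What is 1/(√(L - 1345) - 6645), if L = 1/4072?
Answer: -9019480/59936270213 - 34*I*√19292118/179808810639 ≈ -0.00015048 - 8.3054e-7*I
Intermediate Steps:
L = 1/4072 ≈ 0.00024558
1/(√(L - 1345) - 6645) = 1/(√(1/4072 - 1345) - 6645) = 1/(√(-5476839/4072) - 6645) = 1/(17*I*√19292118/2036 - 6645) = 1/(-6645 + 17*I*√19292118/2036)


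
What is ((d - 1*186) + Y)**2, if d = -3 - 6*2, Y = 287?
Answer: 7396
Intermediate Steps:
d = -15 (d = -3 - 12 = -15)
((d - 1*186) + Y)**2 = ((-15 - 1*186) + 287)**2 = ((-15 - 186) + 287)**2 = (-201 + 287)**2 = 86**2 = 7396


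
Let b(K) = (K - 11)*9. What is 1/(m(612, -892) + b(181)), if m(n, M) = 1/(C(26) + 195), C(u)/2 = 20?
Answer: 235/359551 ≈ 0.00065359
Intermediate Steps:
b(K) = -99 + 9*K (b(K) = (-11 + K)*9 = -99 + 9*K)
C(u) = 40 (C(u) = 2*20 = 40)
m(n, M) = 1/235 (m(n, M) = 1/(40 + 195) = 1/235)
1/(m(612, -892) + b(181)) = 1/(1/235 + (-99 + 9*181)) = 1/(1/235 + (-99 + 1629)) = 1/(1/235 + 1530) = 1/(359551/235) = 235/359551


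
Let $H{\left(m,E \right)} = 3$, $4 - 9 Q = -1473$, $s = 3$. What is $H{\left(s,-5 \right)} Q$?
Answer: $\frac{1477}{3} \approx 492.33$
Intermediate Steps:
$Q = \frac{1477}{9}$ ($Q = \frac{4}{9} - - \frac{491}{3} = \frac{4}{9} + \frac{491}{3} = \frac{1477}{9} \approx 164.11$)
$H{\left(s,-5 \right)} Q = 3 \cdot \frac{1477}{9} = \frac{1477}{3}$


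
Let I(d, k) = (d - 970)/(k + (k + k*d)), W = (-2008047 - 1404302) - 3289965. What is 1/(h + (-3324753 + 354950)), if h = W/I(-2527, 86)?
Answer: -3497/1465792886191 ≈ -2.3857e-9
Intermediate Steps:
W = -6702314 (W = -3412349 - 3289965 = -6702314)
I(d, k) = (-970 + d)/(2*k + d*k) (I(d, k) = (-970 + d)/(k + (k + d*k)) = (-970 + d)/(2*k + d*k))
h = -1455407485100/3497 (h = -6702314*86*(2 - 2527)/(-970 - 2527) = -6702314/((1/86)*(-3497)/(-2525)) = -6702314/((1/86)*(-1/2525)*(-3497)) = -6702314/3497/217150 = -6702314*217150/3497 = -1455407485100/3497 ≈ -4.1619e+8)
1/(h + (-3324753 + 354950)) = 1/(-1455407485100/3497 + (-3324753 + 354950)) = 1/(-1455407485100/3497 - 2969803) = 1/(-1465792886191/3497) = -3497/1465792886191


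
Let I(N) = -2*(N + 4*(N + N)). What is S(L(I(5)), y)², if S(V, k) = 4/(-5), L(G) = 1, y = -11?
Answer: 16/25 ≈ 0.64000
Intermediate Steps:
I(N) = -18*N (I(N) = -2*(N + 4*(2*N)) = -2*(N + 8*N) = -18*N)
S(V, k) = -⅘ (S(V, k) = -⅕*4 = -⅘)
S(L(I(5)), y)² = (-⅘)² = 16/25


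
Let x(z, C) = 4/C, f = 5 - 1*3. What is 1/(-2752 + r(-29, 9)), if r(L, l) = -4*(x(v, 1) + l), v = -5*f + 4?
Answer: -1/2804 ≈ -0.00035663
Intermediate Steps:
f = 2 (f = 5 - 3 = 2)
v = -6 (v = -5*2 + 4 = -10 + 4 = -6)
r(L, l) = -16 - 4*l (r(L, l) = -4*(4/1 + l) = -4*(4*1 + l) = -4*(4 + l) = -16 - 4*l)
1/(-2752 + r(-29, 9)) = 1/(-2752 + (-16 - 4*9)) = 1/(-2752 + (-16 - 36)) = 1/(-2752 - 52) = 1/(-2804) = -1/2804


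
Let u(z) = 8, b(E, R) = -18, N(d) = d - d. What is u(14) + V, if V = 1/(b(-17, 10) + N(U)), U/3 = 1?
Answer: 143/18 ≈ 7.9444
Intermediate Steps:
U = 3 (U = 3*1 = 3)
N(d) = 0
V = -1/18 (V = 1/(-18 + 0) = 1/(-18) = -1/18 ≈ -0.055556)
u(14) + V = 8 - 1/18 = 143/18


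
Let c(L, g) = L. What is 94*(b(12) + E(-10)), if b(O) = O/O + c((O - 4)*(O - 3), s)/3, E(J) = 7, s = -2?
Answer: 3008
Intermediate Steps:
b(O) = 1 + (-4 + O)*(-3 + O)/3 (b(O) = O/O + ((O - 4)*(O - 3))/3 = 1 + ((-4 + O)*(-3 + O))*(⅓) = 1 + (-4 + O)*(-3 + O)/3)
94*(b(12) + E(-10)) = 94*((5 - 7/3*12 + (⅓)*12²) + 7) = 94*((5 - 28 + (⅓)*144) + 7) = 94*((5 - 28 + 48) + 7) = 94*(25 + 7) = 94*32 = 3008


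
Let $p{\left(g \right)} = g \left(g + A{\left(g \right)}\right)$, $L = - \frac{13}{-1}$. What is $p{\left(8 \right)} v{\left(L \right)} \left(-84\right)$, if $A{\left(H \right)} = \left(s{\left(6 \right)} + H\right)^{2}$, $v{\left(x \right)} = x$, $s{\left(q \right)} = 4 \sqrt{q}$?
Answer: $-1467648 - 559104 \sqrt{6} \approx -2.8372 \cdot 10^{6}$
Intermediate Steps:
$L = 13$ ($L = \left(-13\right) \left(-1\right) = 13$)
$A{\left(H \right)} = \left(H + 4 \sqrt{6}\right)^{2}$ ($A{\left(H \right)} = \left(4 \sqrt{6} + H\right)^{2} = \left(H + 4 \sqrt{6}\right)^{2}$)
$p{\left(g \right)} = g \left(g + \left(g + 4 \sqrt{6}\right)^{2}\right)$
$p{\left(8 \right)} v{\left(L \right)} \left(-84\right) = 8 \left(8 + \left(8 + 4 \sqrt{6}\right)^{2}\right) 13 \left(-84\right) = \left(64 + 8 \left(8 + 4 \sqrt{6}\right)^{2}\right) 13 \left(-84\right) = \left(832 + 104 \left(8 + 4 \sqrt{6}\right)^{2}\right) \left(-84\right) = -69888 - 8736 \left(8 + 4 \sqrt{6}\right)^{2}$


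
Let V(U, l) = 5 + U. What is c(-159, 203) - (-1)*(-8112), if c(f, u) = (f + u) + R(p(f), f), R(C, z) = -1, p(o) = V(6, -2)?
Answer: -8069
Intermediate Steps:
p(o) = 11 (p(o) = 5 + 6 = 11)
c(f, u) = -1 + f + u (c(f, u) = (f + u) - 1 = -1 + f + u)
c(-159, 203) - (-1)*(-8112) = (-1 - 159 + 203) - (-1)*(-8112) = 43 - 1*8112 = 43 - 8112 = -8069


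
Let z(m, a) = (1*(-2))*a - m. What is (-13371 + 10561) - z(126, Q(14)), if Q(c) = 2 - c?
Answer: -2708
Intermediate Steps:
z(m, a) = -m - 2*a (z(m, a) = -2*a - m = -m - 2*a)
(-13371 + 10561) - z(126, Q(14)) = (-13371 + 10561) - (-1*126 - 2*(2 - 1*14)) = -2810 - (-126 - 2*(2 - 14)) = -2810 - (-126 - 2*(-12)) = -2810 - (-126 + 24) = -2810 - 1*(-102) = -2810 + 102 = -2708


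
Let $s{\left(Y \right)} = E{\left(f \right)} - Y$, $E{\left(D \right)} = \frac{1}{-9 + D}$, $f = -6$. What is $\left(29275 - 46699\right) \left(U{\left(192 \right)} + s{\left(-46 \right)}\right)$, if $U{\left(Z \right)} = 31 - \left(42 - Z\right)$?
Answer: $- \frac{19770432}{5} \approx -3.9541 \cdot 10^{6}$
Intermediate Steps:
$U{\left(Z \right)} = -11 + Z$ ($U{\left(Z \right)} = 31 + \left(-42 + Z\right) = -11 + Z$)
$s{\left(Y \right)} = - \frac{1}{15} - Y$ ($s{\left(Y \right)} = \frac{1}{-9 - 6} - Y = \frac{1}{-15} - Y = - \frac{1}{15} - Y$)
$\left(29275 - 46699\right) \left(U{\left(192 \right)} + s{\left(-46 \right)}\right) = \left(29275 - 46699\right) \left(\left(-11 + 192\right) - - \frac{689}{15}\right) = - 17424 \left(181 + \left(- \frac{1}{15} + 46\right)\right) = - 17424 \left(181 + \frac{689}{15}\right) = \left(-17424\right) \frac{3404}{15} = - \frac{19770432}{5}$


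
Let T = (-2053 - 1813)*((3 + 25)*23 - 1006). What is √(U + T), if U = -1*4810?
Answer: √1394682 ≈ 1181.0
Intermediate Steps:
U = -4810
T = 1399492 (T = -3866*(28*23 - 1006) = -3866*(644 - 1006) = -3866*(-362) = 1399492)
√(U + T) = √(-4810 + 1399492) = √1394682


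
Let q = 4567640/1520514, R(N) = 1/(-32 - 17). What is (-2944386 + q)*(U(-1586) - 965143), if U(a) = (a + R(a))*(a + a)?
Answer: -445951475766191888686/37252593 ≈ -1.1971e+13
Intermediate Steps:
R(N) = -1/49 (R(N) = 1/(-49) = -1/49)
U(a) = 2*a*(-1/49 + a) (U(a) = (a - 1/49)*(a + a) = (-1/49 + a)*(2*a) = 2*a*(-1/49 + a))
q = 2283820/760257 (q = 4567640*(1/1520514) = 2283820/760257 ≈ 3.0040)
(-2944386 + q)*(U(-1586) - 965143) = (-2944386 + 2283820/760257)*((2/49)*(-1586)*(-1 + 49*(-1586)) - 965143) = -2238487783382*((2/49)*(-1586)*(-1 - 77714) - 965143)/760257 = -2238487783382*((2/49)*(-1586)*(-77715) - 965143)/760257 = -2238487783382*(246511980/49 - 965143)/760257 = -2238487783382/760257*199219973/49 = -445951475766191888686/37252593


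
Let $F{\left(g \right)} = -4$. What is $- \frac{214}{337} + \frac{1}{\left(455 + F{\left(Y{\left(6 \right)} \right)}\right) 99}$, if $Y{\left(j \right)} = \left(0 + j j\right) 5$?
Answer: $- \frac{9554549}{15046713} \approx -0.63499$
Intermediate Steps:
$Y{\left(j \right)} = 5 j^{2}$ ($Y{\left(j \right)} = \left(0 + j^{2}\right) 5 = j^{2} \cdot 5 = 5 j^{2}$)
$- \frac{214}{337} + \frac{1}{\left(455 + F{\left(Y{\left(6 \right)} \right)}\right) 99} = - \frac{214}{337} + \frac{1}{\left(455 - 4\right) 99} = \left(-214\right) \frac{1}{337} + \frac{1}{451} \cdot \frac{1}{99} = - \frac{214}{337} + \frac{1}{451} \cdot \frac{1}{99} = - \frac{214}{337} + \frac{1}{44649} = - \frac{9554549}{15046713}$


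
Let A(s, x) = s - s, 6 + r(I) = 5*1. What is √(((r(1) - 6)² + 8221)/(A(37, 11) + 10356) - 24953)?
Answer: I*√669010539822/5178 ≈ 157.96*I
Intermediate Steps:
r(I) = -1 (r(I) = -6 + 5*1 = -6 + 5 = -1)
A(s, x) = 0
√(((r(1) - 6)² + 8221)/(A(37, 11) + 10356) - 24953) = √(((-1 - 6)² + 8221)/(0 + 10356) - 24953) = √(((-7)² + 8221)/10356 - 24953) = √((49 + 8221)*(1/10356) - 24953) = √(8270*(1/10356) - 24953) = √(4135/5178 - 24953) = √(-129202499/5178) = I*√669010539822/5178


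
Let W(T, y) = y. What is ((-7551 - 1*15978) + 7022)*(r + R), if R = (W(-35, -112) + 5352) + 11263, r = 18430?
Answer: -576639031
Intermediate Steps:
R = 16503 (R = (-112 + 5352) + 11263 = 5240 + 11263 = 16503)
((-7551 - 1*15978) + 7022)*(r + R) = ((-7551 - 1*15978) + 7022)*(18430 + 16503) = ((-7551 - 15978) + 7022)*34933 = (-23529 + 7022)*34933 = -16507*34933 = -576639031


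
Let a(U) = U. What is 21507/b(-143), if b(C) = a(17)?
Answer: 21507/17 ≈ 1265.1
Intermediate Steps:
b(C) = 17
21507/b(-143) = 21507/17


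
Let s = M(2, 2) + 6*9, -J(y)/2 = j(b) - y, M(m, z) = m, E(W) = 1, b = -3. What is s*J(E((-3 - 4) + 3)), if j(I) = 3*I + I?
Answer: 1456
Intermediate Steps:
j(I) = 4*I
J(y) = 24 + 2*y (J(y) = -2*(4*(-3) - y) = -2*(-12 - y) = 24 + 2*y)
s = 56 (s = 2 + 6*9 = 2 + 54 = 56)
s*J(E((-3 - 4) + 3)) = 56*(24 + 2*1) = 56*(24 + 2) = 56*26 = 1456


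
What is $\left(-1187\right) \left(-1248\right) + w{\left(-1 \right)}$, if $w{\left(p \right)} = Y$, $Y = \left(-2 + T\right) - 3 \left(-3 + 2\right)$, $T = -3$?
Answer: $1481374$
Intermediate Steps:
$Y = -2$ ($Y = \left(-2 - 3\right) - 3 \left(-3 + 2\right) = -5 - -3 = -5 + 3 = -2$)
$w{\left(p \right)} = -2$
$\left(-1187\right) \left(-1248\right) + w{\left(-1 \right)} = \left(-1187\right) \left(-1248\right) - 2 = 1481376 - 2 = 1481374$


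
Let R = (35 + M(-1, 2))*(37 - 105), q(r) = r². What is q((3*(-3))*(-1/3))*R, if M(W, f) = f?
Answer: -22644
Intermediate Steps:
R = -2516 (R = (35 + 2)*(37 - 105) = 37*(-68) = -2516)
q((3*(-3))*(-1/3))*R = ((3*(-3))*(-1/3))²*(-2516) = (-(-9)/3)²*(-2516) = (-9*(-⅓))²*(-2516) = 3²*(-2516) = 9*(-2516) = -22644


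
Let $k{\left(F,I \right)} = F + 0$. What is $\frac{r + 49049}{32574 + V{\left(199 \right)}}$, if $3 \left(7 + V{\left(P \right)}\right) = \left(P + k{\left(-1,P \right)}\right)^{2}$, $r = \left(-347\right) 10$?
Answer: $\frac{45579}{45635} \approx 0.99877$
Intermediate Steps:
$r = -3470$
$k{\left(F,I \right)} = F$
$V{\left(P \right)} = -7 + \frac{\left(-1 + P\right)^{2}}{3}$ ($V{\left(P \right)} = -7 + \frac{\left(P - 1\right)^{2}}{3} = -7 + \frac{\left(-1 + P\right)^{2}}{3}$)
$\frac{r + 49049}{32574 + V{\left(199 \right)}} = \frac{-3470 + 49049}{32574 - \left(7 - \frac{\left(-1 + 199\right)^{2}}{3}\right)} = \frac{45579}{32574 - \left(7 - \frac{198^{2}}{3}\right)} = \frac{45579}{32574 + \left(-7 + \frac{1}{3} \cdot 39204\right)} = \frac{45579}{32574 + \left(-7 + 13068\right)} = \frac{45579}{32574 + 13061} = \frac{45579}{45635}$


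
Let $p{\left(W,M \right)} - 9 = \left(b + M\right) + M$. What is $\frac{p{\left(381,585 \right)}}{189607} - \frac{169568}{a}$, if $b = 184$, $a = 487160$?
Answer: $- \frac{3935910087}{11546118265} \approx -0.34089$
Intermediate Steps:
$p{\left(W,M \right)} = 193 + 2 M$ ($p{\left(W,M \right)} = 9 + \left(\left(184 + M\right) + M\right) = 9 + \left(184 + 2 M\right) = 193 + 2 M$)
$\frac{p{\left(381,585 \right)}}{189607} - \frac{169568}{a} = \frac{193 + 2 \cdot 585}{189607} - \frac{169568}{487160} = \left(193 + 1170\right) \frac{1}{189607} - \frac{21196}{60895} = 1363 \cdot \frac{1}{189607} - \frac{21196}{60895} = \frac{1363}{189607} - \frac{21196}{60895} = - \frac{3935910087}{11546118265}$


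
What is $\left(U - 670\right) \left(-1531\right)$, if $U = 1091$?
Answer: $-644551$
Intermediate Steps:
$\left(U - 670\right) \left(-1531\right) = \left(1091 - 670\right) \left(-1531\right) = 421 \left(-1531\right) = -644551$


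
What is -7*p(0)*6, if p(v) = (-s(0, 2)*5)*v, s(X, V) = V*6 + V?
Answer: 0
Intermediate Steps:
s(X, V) = 7*V (s(X, V) = 6*V + V = 7*V)
p(v) = -70*v (p(v) = (-7*2*5)*v = (-1*14*5)*v = (-14*5)*v = -70*v)
-7*p(0)*6 = -(-490)*0*6 = -7*0*6 = 0*6 = 0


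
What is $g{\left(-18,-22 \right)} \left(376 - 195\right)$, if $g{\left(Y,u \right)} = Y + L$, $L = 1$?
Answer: $-3077$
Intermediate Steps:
$g{\left(Y,u \right)} = 1 + Y$ ($g{\left(Y,u \right)} = Y + 1 = 1 + Y$)
$g{\left(-18,-22 \right)} \left(376 - 195\right) = \left(1 - 18\right) \left(376 - 195\right) = \left(-17\right) 181 = -3077$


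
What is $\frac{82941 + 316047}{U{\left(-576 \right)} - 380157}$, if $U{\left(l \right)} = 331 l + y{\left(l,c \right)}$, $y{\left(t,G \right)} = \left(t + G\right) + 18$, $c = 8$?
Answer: $- \frac{398988}{571363} \approx -0.69831$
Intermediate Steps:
$y{\left(t,G \right)} = 18 + G + t$ ($y{\left(t,G \right)} = \left(G + t\right) + 18 = 18 + G + t$)
$U{\left(l \right)} = 26 + 332 l$ ($U{\left(l \right)} = 331 l + \left(18 + 8 + l\right) = 331 l + \left(26 + l\right) = 26 + 332 l$)
$\frac{82941 + 316047}{U{\left(-576 \right)} - 380157} = \frac{82941 + 316047}{\left(26 + 332 \left(-576\right)\right) - 380157} = \frac{398988}{\left(26 - 191232\right) - 380157} = \frac{398988}{-191206 - 380157} = \frac{398988}{-571363} = 398988 \left(- \frac{1}{571363}\right) = - \frac{398988}{571363}$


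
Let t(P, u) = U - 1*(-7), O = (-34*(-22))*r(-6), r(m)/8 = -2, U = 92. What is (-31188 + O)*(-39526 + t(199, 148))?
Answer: 1701511612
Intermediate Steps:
r(m) = -16 (r(m) = 8*(-2) = -16)
O = -11968 (O = -34*(-22)*(-16) = 748*(-16) = -11968)
t(P, u) = 99 (t(P, u) = 92 - 1*(-7) = 92 + 7 = 99)
(-31188 + O)*(-39526 + t(199, 148)) = (-31188 - 11968)*(-39526 + 99) = -43156*(-39427) = 1701511612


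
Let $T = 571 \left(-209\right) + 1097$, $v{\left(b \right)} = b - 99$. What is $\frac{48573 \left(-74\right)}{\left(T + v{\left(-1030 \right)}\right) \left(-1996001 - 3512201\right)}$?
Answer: $- \frac{256743}{46965684353} \approx -5.4666 \cdot 10^{-6}$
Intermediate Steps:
$v{\left(b \right)} = -99 + b$
$T = -118242$ ($T = -119339 + 1097 = -118242$)
$\frac{48573 \left(-74\right)}{\left(T + v{\left(-1030 \right)}\right) \left(-1996001 - 3512201\right)} = \frac{48573 \left(-74\right)}{\left(-118242 - 1129\right) \left(-1996001 - 3512201\right)} = - \frac{3594402}{\left(-118242 - 1129\right) \left(-5508202\right)} = - \frac{3594402}{\left(-119371\right) \left(-5508202\right)} = - \frac{3594402}{657519580942} = \left(-3594402\right) \frac{1}{657519580942} = - \frac{256743}{46965684353}$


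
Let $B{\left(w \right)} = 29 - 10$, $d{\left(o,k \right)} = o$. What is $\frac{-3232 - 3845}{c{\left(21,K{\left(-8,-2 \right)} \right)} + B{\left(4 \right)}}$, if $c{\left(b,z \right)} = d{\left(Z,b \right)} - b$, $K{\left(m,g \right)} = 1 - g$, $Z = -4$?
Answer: $\frac{2359}{2} \approx 1179.5$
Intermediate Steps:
$c{\left(b,z \right)} = -4 - b$
$B{\left(w \right)} = 19$ ($B{\left(w \right)} = 29 - 10 = 19$)
$\frac{-3232 - 3845}{c{\left(21,K{\left(-8,-2 \right)} \right)} + B{\left(4 \right)}} = \frac{-3232 - 3845}{\left(-4 - 21\right) + 19} = - \frac{7077}{\left(-4 - 21\right) + 19} = - \frac{7077}{-25 + 19} = - \frac{7077}{-6} = \left(-7077\right) \left(- \frac{1}{6}\right) = \frac{2359}{2}$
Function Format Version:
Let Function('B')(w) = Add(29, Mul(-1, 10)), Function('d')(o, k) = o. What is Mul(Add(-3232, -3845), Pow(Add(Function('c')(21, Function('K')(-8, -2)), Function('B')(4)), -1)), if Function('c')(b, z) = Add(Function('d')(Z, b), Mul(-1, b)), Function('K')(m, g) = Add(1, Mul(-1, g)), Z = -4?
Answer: Rational(2359, 2) ≈ 1179.5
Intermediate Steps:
Function('c')(b, z) = Add(-4, Mul(-1, b))
Function('B')(w) = 19 (Function('B')(w) = Add(29, -10) = 19)
Mul(Add(-3232, -3845), Pow(Add(Function('c')(21, Function('K')(-8, -2)), Function('B')(4)), -1)) = Mul(Add(-3232, -3845), Pow(Add(Add(-4, Mul(-1, 21)), 19), -1)) = Mul(-7077, Pow(Add(Add(-4, -21), 19), -1)) = Mul(-7077, Pow(Add(-25, 19), -1)) = Mul(-7077, Pow(-6, -1)) = Mul(-7077, Rational(-1, 6)) = Rational(2359, 2)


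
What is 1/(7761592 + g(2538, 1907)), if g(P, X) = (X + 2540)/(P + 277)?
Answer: 2815/21848885927 ≈ 1.2884e-7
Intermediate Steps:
g(P, X) = (2540 + X)/(277 + P)
1/(7761592 + g(2538, 1907)) = 1/(7761592 + (2540 + 1907)/(277 + 2538)) = 1/(7761592 + 4447/2815) = 1/(21848885927/2815) = 2815/21848885927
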